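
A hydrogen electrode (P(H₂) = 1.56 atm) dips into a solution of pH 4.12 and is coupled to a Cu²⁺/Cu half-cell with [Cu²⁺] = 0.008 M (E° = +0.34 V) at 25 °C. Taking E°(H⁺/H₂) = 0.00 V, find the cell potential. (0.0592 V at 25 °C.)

0.53 V

The Cu²⁺/Cu couple is the cathode, so E°_cell = 0.34 V; n = 2.
[H⁺] = 10^(−4.12) = 7.6 × 10^-5 M, and Q = [H⁺]^2 / ([Cu²⁺]·P(H₂)) = 4.61 × 10^-7.
E = E° − (0.0592/2) log Q = 0.34 − (0.0592/2)(-6.336) = 0.528 V.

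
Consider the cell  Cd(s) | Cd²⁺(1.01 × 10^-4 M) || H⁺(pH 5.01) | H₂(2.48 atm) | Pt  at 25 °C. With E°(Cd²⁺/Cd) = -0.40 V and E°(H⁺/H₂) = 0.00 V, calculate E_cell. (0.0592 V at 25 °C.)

The hydrogen couple is the cathode, so E°_cell = 0.40 V; n = 2.
[H⁺] = 10^(−5.01) = 9.8 × 10^-6 M, and Q = [Cd²⁺]·P(H₂) / [H⁺]^2 = 2.62 × 10^6.
E = E° − (0.0592/2) log Q = 0.40 − (0.0592/2)(6.419) = 0.210 V.

0.21 V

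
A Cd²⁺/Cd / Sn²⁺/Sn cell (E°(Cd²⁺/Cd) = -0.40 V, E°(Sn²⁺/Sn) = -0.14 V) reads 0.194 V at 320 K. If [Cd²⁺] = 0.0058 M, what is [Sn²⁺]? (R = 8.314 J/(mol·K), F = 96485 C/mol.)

From the Nernst equation, ln Q = nF(E° − E)/RT = 2×96485×(0.26 − 0.194)/(8.314×320) = 4.787, so Q = 120.
With Q = [Cd²⁺]/[Sn²⁺] and the known concentrations, [Sn²⁺] in the denominator gives [Sn²⁺] = 4.8 × 10^-5 M.

4.8 × 10^-5 M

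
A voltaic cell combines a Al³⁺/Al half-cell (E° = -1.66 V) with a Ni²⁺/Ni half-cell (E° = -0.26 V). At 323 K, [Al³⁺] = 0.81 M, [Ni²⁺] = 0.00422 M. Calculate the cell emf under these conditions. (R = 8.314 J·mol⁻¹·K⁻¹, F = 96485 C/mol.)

1.33 V

The Ni²⁺/Ni couple has the higher reduction potential and acts as the cathode, so E°_cell = -0.26 − (-1.66) = 1.40 V.
Balancing electrons gives n = 6; the reaction quotient is Q = [Al³⁺]^2/[Ni²⁺]^3 = 8.73 × 10^6.
E = E° − (RT/nF) ln Q = 1.40 − (8.314×323)/(6×96485) × (15.982) = 1.400 − 0.074 = 1.326 V.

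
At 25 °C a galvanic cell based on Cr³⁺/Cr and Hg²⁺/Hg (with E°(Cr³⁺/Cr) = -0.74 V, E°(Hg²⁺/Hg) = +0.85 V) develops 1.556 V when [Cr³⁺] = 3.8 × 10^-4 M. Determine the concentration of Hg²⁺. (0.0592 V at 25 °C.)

From the Nernst equation, log Q = n(E° − E)/0.0592 = 6(1.59 − 1.556)/0.0592 = 3.446, so Q = 2790.
With Q = [Cr³⁺]^2/[Hg²⁺]^3 and the known concentrations, [Hg²⁺]^3 in the denominator gives [Hg²⁺] = 3.7 × 10^-4 M.

3.7 × 10^-4 M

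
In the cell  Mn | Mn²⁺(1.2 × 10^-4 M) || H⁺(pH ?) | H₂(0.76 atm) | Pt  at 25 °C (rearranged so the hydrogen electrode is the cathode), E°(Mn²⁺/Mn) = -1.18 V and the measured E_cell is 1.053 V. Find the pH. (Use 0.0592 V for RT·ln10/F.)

E°_cell = 1.18 V and n = 2.
log Q = n(E° − E)/0.0592 = 2×(1.18 − 1.053)/0.0592 = 4.291.
With Q = [Mn²⁺]·P(H₂) / [H⁺]^2, solving for [H⁺] gives log[H⁺] = -4.165, so pH = 4.17.

pH = 4.17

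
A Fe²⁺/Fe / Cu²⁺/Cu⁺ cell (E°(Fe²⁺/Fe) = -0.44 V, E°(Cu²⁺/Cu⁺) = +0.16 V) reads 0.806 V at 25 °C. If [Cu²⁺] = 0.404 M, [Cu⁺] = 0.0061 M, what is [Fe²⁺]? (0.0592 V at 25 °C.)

4.8 × 10^-4 M

From the Nernst equation, log Q = n(E° − E)/0.0592 = 2(0.60 − 0.806)/0.0592 = -6.959, so Q = 1.1 × 10^-7.
With Q = [Fe²⁺]·[Cu⁺]^2/[Cu²⁺]^2 and the known concentrations, [Fe²⁺] in the numerator gives [Fe²⁺] = 4.8 × 10^-4 M.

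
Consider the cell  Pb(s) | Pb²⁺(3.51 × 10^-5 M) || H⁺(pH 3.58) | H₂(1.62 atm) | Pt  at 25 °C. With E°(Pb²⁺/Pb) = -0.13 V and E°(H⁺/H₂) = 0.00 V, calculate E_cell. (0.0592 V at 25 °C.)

The hydrogen couple is the cathode, so E°_cell = 0.13 V; n = 2.
[H⁺] = 10^(−3.58) = 2.6 × 10^-4 M, and Q = [Pb²⁺]·P(H₂) / [H⁺]^2 = 822.
E = E° − (0.0592/2) log Q = 0.13 − (0.0592/2)(2.915) = 0.044 V.

0.044 V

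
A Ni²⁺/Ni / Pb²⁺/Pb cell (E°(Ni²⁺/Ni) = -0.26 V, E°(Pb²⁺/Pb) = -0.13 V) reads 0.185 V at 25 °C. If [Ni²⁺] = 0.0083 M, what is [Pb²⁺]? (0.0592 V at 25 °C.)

0.6 M

From the Nernst equation, log Q = n(E° − E)/0.0592 = 2(0.13 − 0.185)/0.0592 = -1.858, so Q = 0.0139.
With Q = [Ni²⁺]/[Pb²⁺] and the known concentrations, [Pb²⁺] in the denominator gives [Pb²⁺] = 0.6 M.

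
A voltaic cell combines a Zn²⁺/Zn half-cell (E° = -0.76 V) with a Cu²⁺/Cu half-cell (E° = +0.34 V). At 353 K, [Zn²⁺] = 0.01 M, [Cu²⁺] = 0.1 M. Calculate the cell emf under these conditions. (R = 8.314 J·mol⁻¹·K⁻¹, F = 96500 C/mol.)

1.14 V

The Cu²⁺/Cu couple has the higher reduction potential and acts as the cathode, so E°_cell = +0.34 − (-0.76) = 1.10 V.
Balancing electrons gives n = 2; the reaction quotient is Q = [Zn²⁺]/[Cu²⁺] = 0.100.
E = E° − (RT/nF) ln Q = 1.10 − (8.314×353)/(2×96500) × (-2.303) = 1.100 + 0.035 = 1.135 V.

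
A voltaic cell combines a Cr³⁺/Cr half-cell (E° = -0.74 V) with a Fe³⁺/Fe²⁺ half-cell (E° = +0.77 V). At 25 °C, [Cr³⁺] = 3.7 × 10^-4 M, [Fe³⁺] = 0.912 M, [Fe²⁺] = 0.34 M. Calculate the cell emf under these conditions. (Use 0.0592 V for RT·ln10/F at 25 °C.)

The Fe³⁺/Fe²⁺ couple has the higher reduction potential and acts as the cathode, so E°_cell = +0.77 − (-0.74) = 1.51 V.
Balancing electrons gives n = 3; the reaction quotient is Q = [Cr³⁺]·[Fe²⁺]^3/[Fe³⁺]^3 = 1.92 × 10^-5.
At 25 °C, E = E° − (0.0592/n) log Q = 1.51 − (0.0592/3)(-4.717) = 1.510 + 0.093 = 1.603 V.

1.60 V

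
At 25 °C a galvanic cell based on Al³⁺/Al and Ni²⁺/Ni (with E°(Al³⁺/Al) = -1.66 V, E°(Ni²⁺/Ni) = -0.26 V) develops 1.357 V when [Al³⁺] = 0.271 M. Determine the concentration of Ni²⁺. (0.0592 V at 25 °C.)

From the Nernst equation, log Q = n(E° − E)/0.0592 = 6(1.40 − 1.357)/0.0592 = 4.358, so Q = 2.28 × 10^4.
With Q = [Al³⁺]^2/[Ni²⁺]^3 and the known concentrations, [Ni²⁺]^3 in the denominator gives [Ni²⁺] = 0.015 M.

0.015 M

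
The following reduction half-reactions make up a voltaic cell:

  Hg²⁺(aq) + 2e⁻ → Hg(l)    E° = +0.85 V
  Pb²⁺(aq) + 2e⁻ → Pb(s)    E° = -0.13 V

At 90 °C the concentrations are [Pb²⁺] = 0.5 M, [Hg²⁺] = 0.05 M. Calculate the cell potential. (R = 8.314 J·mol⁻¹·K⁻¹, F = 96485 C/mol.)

0.944 V

The Hg²⁺/Hg couple has the higher reduction potential and acts as the cathode, so E°_cell = +0.85 − (-0.13) = 0.98 V.
Balancing electrons gives n = 2; the reaction quotient is Q = [Pb²⁺]/[Hg²⁺] = 10.0.
E = E° − (RT/nF) ln Q = 0.98 − (8.314×363)/(2×96485) × (2.303) = 0.980 − 0.036 = 0.944 V.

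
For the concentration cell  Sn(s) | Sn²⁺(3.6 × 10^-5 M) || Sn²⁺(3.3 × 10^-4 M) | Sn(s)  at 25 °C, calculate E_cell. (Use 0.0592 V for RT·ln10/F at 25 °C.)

Both half-cells are Sn²⁺/Sn, so E°_cell = 0. The concentrated side is the cathode; the cell reaction moves Sn²⁺ from high to low concentration with n = 2.
Q = [Sn²⁺]_dilute/[Sn²⁺]_conc = 3.6 × 10^-5/3.3 × 10^-4 = 0.109.
E = 0 − (0.0592/2) log Q = −(0.0592/2)(-0.962) = 0.0285 V.

0.028 V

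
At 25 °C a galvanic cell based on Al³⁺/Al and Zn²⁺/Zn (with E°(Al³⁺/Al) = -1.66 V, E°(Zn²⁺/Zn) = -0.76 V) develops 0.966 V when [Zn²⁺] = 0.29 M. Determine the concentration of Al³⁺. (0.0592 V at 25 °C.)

7.1 × 10^-5 M

From the Nernst equation, log Q = n(E° − E)/0.0592 = 6(0.90 − 0.966)/0.0592 = -6.689, so Q = 2.05 × 10^-7.
With Q = [Al³⁺]^2/[Zn²⁺]^3 and the known concentrations, [Al³⁺]^2 in the numerator gives [Al³⁺] = 7.1 × 10^-5 M.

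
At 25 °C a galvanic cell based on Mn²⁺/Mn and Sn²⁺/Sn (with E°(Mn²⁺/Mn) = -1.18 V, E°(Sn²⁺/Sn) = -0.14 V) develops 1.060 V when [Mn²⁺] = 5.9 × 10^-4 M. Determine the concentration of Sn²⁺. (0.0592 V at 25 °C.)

From the Nernst equation, log Q = n(E° − E)/0.0592 = 2(1.04 − 1.060)/0.0592 = -0.676, so Q = 0.211.
With Q = [Mn²⁺]/[Sn²⁺] and the known concentrations, [Sn²⁺] in the denominator gives [Sn²⁺] = 0.0028 M.

0.0028 M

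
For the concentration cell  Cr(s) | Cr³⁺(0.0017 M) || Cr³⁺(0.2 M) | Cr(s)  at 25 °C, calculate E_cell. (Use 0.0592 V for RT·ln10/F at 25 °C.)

Both half-cells are Cr³⁺/Cr, so E°_cell = 0. The concentrated side is the cathode; the cell reaction moves Cr³⁺ from high to low concentration with n = 3.
Q = [Cr³⁺]_dilute/[Cr³⁺]_conc = 0.0017/0.2 = 0.00850.
E = 0 − (0.0592/3) log Q = −(0.0592/3)(-2.071) = 0.0409 V.

0.041 V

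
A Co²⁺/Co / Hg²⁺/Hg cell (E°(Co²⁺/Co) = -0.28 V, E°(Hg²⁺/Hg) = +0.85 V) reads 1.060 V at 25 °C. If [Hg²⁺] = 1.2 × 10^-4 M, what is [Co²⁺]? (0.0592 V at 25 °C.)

0.028 M

From the Nernst equation, log Q = n(E° − E)/0.0592 = 2(1.13 − 1.060)/0.0592 = 2.365, so Q = 232.
With Q = [Co²⁺]/[Hg²⁺] and the known concentrations, [Co²⁺] in the numerator gives [Co²⁺] = 0.028 M.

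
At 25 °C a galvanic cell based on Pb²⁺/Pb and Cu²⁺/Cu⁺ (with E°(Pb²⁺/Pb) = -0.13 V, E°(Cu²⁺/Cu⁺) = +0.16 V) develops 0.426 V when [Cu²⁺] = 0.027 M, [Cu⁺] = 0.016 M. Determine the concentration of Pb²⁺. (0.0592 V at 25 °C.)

From the Nernst equation, log Q = n(E° − E)/0.0592 = 2(0.29 − 0.426)/0.0592 = -4.595, so Q = 2.54 × 10^-5.
With Q = [Pb²⁺]·[Cu⁺]^2/[Cu²⁺]^2 and the known concentrations, [Pb²⁺] in the numerator gives [Pb²⁺] = 7.2 × 10^-5 M.

7.2 × 10^-5 M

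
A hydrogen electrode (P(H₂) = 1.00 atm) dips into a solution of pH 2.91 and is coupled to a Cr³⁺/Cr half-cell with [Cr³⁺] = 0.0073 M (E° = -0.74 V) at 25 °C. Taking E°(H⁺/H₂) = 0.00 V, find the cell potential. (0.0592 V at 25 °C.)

The hydrogen couple is the cathode, so E°_cell = 0.74 V; n = 6.
[H⁺] = 10^(−2.91) = 0.0012 M, and Q = [Cr³⁺]^2·P(H₂)^3 / [H⁺]^6 = 1.54 × 10^13.
E = E° − (0.0592/6) log Q = 0.74 − (0.0592/6)(13.187) = 0.610 V.

0.61 V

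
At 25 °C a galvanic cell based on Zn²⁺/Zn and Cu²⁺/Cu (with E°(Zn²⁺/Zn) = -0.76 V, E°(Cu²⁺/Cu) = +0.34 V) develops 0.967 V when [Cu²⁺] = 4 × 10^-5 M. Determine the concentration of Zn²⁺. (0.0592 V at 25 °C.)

From the Nernst equation, log Q = n(E° − E)/0.0592 = 2(1.10 − 0.967)/0.0592 = 4.493, so Q = 3.11 × 10^4.
With Q = [Zn²⁺]/[Cu²⁺] and the known concentrations, [Zn²⁺] in the numerator gives [Zn²⁺] = 1.2 M.

1.2 M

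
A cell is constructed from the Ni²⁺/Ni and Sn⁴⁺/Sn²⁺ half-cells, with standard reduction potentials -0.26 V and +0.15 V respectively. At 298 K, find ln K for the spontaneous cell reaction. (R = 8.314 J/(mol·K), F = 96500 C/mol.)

E°_cell = +0.15 − (-0.26) = 0.41 V, with n = 2 electrons transferred.
At equilibrium E = 0, so the Nernst equation gives ln K = nFE°/RT = (2)(96500)(0.41)/((8.314)(298)) = 31.94.

ln K = 31.9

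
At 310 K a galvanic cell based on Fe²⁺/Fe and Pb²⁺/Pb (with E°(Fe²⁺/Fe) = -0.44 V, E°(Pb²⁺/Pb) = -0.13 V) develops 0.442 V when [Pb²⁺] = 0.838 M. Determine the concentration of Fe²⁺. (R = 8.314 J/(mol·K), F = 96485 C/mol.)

4.3 × 10^-5 M

From the Nernst equation, ln Q = nF(E° − E)/RT = 2×96485×(0.31 − 0.442)/(8.314×310) = -9.883, so Q = 5.1 × 10^-5.
With Q = [Fe²⁺]/[Pb²⁺] and the known concentrations, [Fe²⁺] in the numerator gives [Fe²⁺] = 4.3 × 10^-5 M.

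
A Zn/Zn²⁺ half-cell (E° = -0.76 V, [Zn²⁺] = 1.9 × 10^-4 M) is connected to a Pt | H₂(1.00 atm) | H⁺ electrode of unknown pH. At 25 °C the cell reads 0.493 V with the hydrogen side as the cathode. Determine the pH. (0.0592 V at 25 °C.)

E°_cell = 0.76 V and n = 2.
log Q = n(E° − E)/0.0592 = 2×(0.76 − 0.493)/0.0592 = 9.020.
With Q = [Zn²⁺]·P(H₂) / [H⁺]^2, solving for [H⁺] gives log[H⁺] = -6.371, so pH = 6.37.

pH = 6.37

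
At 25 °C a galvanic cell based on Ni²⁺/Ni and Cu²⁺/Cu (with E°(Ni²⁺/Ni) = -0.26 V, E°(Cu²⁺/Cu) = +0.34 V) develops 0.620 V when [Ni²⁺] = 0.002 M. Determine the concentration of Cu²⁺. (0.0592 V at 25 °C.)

From the Nernst equation, log Q = n(E° − E)/0.0592 = 2(0.60 − 0.620)/0.0592 = -0.676, so Q = 0.211.
With Q = [Ni²⁺]/[Cu²⁺] and the known concentrations, [Cu²⁺] in the denominator gives [Cu²⁺] = 0.0095 M.

0.0095 M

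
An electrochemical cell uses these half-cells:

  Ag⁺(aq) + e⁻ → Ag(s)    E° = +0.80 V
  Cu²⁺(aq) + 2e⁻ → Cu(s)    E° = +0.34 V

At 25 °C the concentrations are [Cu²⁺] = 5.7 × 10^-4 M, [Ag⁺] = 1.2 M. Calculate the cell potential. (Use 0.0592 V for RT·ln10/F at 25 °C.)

The Ag⁺/Ag couple has the higher reduction potential and acts as the cathode, so E°_cell = +0.80 − (+0.34) = 0.46 V.
Balancing electrons gives n = 2; the reaction quotient is Q = [Cu²⁺]/[Ag⁺]^2 = 3.96 × 10^-4.
At 25 °C, E = E° − (0.0592/n) log Q = 0.46 − (0.0592/2)(-3.402) = 0.460 + 0.101 = 0.561 V.

0.561 V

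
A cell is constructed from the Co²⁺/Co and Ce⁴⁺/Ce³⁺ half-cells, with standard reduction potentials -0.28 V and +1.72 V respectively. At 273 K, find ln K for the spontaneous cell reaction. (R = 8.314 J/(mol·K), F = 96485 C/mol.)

E°_cell = +1.72 − (-0.28) = 2.00 V, with n = 2 electrons transferred.
At equilibrium E = 0, so the Nernst equation gives ln K = nFE°/RT = (2)(96485)(2.00)/((8.314)(273)) = 170.04.

ln K = 170.0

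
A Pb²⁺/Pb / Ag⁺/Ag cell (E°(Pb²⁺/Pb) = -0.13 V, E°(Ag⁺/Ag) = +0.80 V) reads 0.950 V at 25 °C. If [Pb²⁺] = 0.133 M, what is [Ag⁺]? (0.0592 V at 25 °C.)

0.79 M

From the Nernst equation, log Q = n(E° − E)/0.0592 = 2(0.93 − 0.950)/0.0592 = -0.676, so Q = 0.211.
With Q = [Pb²⁺]/[Ag⁺]^2 and the known concentrations, [Ag⁺]^2 in the denominator gives [Ag⁺] = 0.79 M.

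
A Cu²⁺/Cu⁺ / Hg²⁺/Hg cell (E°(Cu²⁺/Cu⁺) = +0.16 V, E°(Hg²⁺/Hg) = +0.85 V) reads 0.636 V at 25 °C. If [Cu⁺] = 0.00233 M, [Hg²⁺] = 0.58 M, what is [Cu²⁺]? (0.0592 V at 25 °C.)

From the Nernst equation, log Q = n(E° − E)/0.0592 = 2(0.69 − 0.636)/0.0592 = 1.824, so Q = 66.7.
With Q = [Cu²⁺]^2/([Cu⁺]^2·[Hg²⁺]) and the known concentrations, [Cu²⁺]^2 in the numerator gives [Cu²⁺] = 0.014 M.

0.014 M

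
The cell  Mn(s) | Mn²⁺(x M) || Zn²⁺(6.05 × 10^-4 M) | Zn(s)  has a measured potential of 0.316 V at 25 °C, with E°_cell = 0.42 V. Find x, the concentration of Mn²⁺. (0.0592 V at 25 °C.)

2.0 M

From the Nernst equation, log Q = n(E° − E)/0.0592 = 2(0.42 − 0.316)/0.0592 = 3.514, so Q = 3260.
With Q = [Mn²⁺]/[Zn²⁺] and the known concentrations, [Mn²⁺] in the numerator gives [Mn²⁺] = 2.0 M.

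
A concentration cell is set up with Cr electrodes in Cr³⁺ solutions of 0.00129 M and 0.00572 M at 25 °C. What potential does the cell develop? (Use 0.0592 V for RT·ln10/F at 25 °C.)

Both half-cells are Cr³⁺/Cr, so E°_cell = 0. The concentrated side is the cathode; the cell reaction moves Cr³⁺ from high to low concentration with n = 3.
Q = [Cr³⁺]_dilute/[Cr³⁺]_conc = 0.00129/0.00572 = 0.226.
E = 0 − (0.0592/3) log Q = −(0.0592/3)(-0.647) = 0.0128 V.

0.013 V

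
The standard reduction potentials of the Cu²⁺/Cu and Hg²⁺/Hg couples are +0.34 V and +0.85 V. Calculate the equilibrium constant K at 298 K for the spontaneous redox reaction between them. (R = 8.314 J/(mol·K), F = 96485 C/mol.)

1.8 × 10^17

E°_cell = +0.85 − (+0.34) = 0.51 V, with n = 2 electrons transferred.
At equilibrium E = 0, so the Nernst equation gives ln K = nFE°/RT = (2)(96485)(0.51)/((8.314)(298)) = 39.72.
K = e^39.72 = 1.8 × 10^17.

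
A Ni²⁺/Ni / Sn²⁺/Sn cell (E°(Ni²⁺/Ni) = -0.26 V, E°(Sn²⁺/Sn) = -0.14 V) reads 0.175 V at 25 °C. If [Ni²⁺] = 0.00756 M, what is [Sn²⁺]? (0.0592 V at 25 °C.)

0.55 M

From the Nernst equation, log Q = n(E° − E)/0.0592 = 2(0.12 − 0.175)/0.0592 = -1.858, so Q = 0.0139.
With Q = [Ni²⁺]/[Sn²⁺] and the known concentrations, [Sn²⁺] in the denominator gives [Sn²⁺] = 0.55 M.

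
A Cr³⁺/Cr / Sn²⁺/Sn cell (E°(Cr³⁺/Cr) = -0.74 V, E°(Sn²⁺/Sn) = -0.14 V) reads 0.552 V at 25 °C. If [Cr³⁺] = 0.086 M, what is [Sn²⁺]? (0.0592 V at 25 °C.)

From the Nernst equation, log Q = n(E° − E)/0.0592 = 6(0.60 − 0.552)/0.0592 = 4.865, so Q = 7.33 × 10^4.
With Q = [Cr³⁺]^2/[Sn²⁺]^3 and the known concentrations, [Sn²⁺]^3 in the denominator gives [Sn²⁺] = 0.0047 M.

0.0047 M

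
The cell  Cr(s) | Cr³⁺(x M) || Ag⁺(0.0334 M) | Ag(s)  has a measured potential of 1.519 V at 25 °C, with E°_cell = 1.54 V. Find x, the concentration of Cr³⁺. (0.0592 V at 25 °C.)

4.3 × 10^-4 M

From the Nernst equation, log Q = n(E° − E)/0.0592 = 3(1.54 − 1.519)/0.0592 = 1.064, so Q = 11.6.
With Q = [Cr³⁺]/[Ag⁺]^3 and the known concentrations, [Cr³⁺] in the numerator gives [Cr³⁺] = 4.3 × 10^-4 M.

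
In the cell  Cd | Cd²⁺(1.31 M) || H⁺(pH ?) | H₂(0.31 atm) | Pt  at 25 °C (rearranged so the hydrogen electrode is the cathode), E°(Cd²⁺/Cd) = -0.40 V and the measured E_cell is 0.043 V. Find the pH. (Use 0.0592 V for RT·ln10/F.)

E°_cell = 0.40 V and n = 2.
log Q = n(E° − E)/0.0592 = 2×(0.40 − 0.043)/0.0592 = 12.061.
With Q = [Cd²⁺]·P(H₂) / [H⁺]^2, solving for [H⁺] gives log[H⁺] = -6.226, so pH = 6.23.

pH = 6.23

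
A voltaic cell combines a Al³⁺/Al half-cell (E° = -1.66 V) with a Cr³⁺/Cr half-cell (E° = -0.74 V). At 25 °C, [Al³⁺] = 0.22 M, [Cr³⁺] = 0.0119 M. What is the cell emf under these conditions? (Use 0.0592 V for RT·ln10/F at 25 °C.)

0.895 V

The Cr³⁺/Cr couple has the higher reduction potential and acts as the cathode, so E°_cell = -0.74 − (-1.66) = 0.92 V.
Balancing electrons gives n = 3; the reaction quotient is Q = [Al³⁺]/[Cr³⁺] = 18.5.
At 25 °C, E = E° − (0.0592/n) log Q = 0.92 − (0.0592/3)(1.267) = 0.920 − 0.025 = 0.895 V.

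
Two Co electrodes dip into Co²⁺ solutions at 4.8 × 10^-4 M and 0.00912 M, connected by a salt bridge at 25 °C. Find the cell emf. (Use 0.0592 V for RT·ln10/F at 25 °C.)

Both half-cells are Co²⁺/Co, so E°_cell = 0. The concentrated side is the cathode; the cell reaction moves Co²⁺ from high to low concentration with n = 2.
Q = [Co²⁺]_dilute/[Co²⁺]_conc = 4.8 × 10^-4/0.00912 = 0.0526.
E = 0 − (0.0592/2) log Q = −(0.0592/2)(-1.279) = 0.0379 V.

0.038 V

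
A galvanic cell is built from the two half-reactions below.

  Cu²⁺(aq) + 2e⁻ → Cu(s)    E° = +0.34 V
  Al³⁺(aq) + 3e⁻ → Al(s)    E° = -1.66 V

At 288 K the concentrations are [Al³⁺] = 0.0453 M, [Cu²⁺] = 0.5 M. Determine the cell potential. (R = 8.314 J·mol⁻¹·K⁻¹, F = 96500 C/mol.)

2.02 V

The Cu²⁺/Cu couple has the higher reduction potential and acts as the cathode, so E°_cell = +0.34 − (-1.66) = 2.00 V.
Balancing electrons gives n = 6; the reaction quotient is Q = [Al³⁺]^2/[Cu²⁺]^3 = 0.0164.
E = E° − (RT/nF) ln Q = 2.00 − (8.314×288)/(6×96500) × (-4.109) = 2.000 + 0.017 = 2.017 V.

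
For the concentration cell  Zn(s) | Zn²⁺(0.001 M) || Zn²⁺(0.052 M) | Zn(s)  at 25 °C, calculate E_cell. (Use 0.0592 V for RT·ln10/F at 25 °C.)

Both half-cells are Zn²⁺/Zn, so E°_cell = 0. The concentrated side is the cathode; the cell reaction moves Zn²⁺ from high to low concentration with n = 2.
Q = [Zn²⁺]_dilute/[Zn²⁺]_conc = 0.001/0.052 = 0.0192.
E = 0 − (0.0592/2) log Q = −(0.0592/2)(-1.716) = 0.0508 V.

0.051 V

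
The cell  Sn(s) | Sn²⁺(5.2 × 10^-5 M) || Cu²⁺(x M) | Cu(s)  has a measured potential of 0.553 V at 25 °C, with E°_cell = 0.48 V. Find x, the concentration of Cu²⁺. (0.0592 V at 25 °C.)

0.015 M

From the Nernst equation, log Q = n(E° − E)/0.0592 = 2(0.48 − 0.553)/0.0592 = -2.466, so Q = 0.00342.
With Q = [Sn²⁺]/[Cu²⁺] and the known concentrations, [Cu²⁺] in the denominator gives [Cu²⁺] = 0.015 M.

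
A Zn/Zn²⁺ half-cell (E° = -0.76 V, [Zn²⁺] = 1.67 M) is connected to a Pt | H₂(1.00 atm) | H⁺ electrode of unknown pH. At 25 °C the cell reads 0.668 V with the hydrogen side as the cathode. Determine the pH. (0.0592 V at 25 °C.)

pH = 1.44

E°_cell = 0.76 V and n = 2.
log Q = n(E° − E)/0.0592 = 2×(0.76 − 0.668)/0.0592 = 3.108.
With Q = [Zn²⁺]·P(H₂) / [H⁺]^2, solving for [H⁺] gives log[H⁺] = -1.443, so pH = 1.44.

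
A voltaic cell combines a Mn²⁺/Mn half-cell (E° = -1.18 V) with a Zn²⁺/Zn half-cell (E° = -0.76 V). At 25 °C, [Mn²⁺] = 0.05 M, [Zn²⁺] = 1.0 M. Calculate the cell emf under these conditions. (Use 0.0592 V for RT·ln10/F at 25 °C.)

The Zn²⁺/Zn couple has the higher reduction potential and acts as the cathode, so E°_cell = -0.76 − (-1.18) = 0.42 V.
Balancing electrons gives n = 2; the reaction quotient is Q = [Mn²⁺]/[Zn²⁺] = 0.0500.
At 25 °C, E = E° − (0.0592/n) log Q = 0.42 − (0.0592/2)(-1.301) = 0.420 + 0.039 = 0.459 V.

0.459 V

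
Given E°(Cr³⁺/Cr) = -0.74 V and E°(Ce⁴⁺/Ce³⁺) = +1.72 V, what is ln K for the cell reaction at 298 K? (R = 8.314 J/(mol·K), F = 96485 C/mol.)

ln K = 287.4

E°_cell = +1.72 − (-0.74) = 2.46 V, with n = 3 electrons transferred.
At equilibrium E = 0, so the Nernst equation gives ln K = nFE°/RT = (3)(96485)(2.46)/((8.314)(298)) = 287.40.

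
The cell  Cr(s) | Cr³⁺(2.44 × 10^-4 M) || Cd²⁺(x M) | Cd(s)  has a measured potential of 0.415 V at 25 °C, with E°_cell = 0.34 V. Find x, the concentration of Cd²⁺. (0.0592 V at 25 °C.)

1.3 M

From the Nernst equation, log Q = n(E° − E)/0.0592 = 6(0.34 − 0.415)/0.0592 = -7.601, so Q = 2.5 × 10^-8.
With Q = [Cr³⁺]^2/[Cd²⁺]^3 and the known concentrations, [Cd²⁺]^3 in the denominator gives [Cd²⁺] = 1.3 M.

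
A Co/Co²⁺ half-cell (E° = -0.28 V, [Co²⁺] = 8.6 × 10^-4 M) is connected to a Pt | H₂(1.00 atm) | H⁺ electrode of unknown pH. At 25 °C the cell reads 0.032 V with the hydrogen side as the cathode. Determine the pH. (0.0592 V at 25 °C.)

pH = 5.72

E°_cell = 0.28 V and n = 2.
log Q = n(E° − E)/0.0592 = 2×(0.28 − 0.032)/0.0592 = 8.378.
With Q = [Co²⁺]·P(H₂) / [H⁺]^2, solving for [H⁺] gives log[H⁺] = -5.722, so pH = 5.72.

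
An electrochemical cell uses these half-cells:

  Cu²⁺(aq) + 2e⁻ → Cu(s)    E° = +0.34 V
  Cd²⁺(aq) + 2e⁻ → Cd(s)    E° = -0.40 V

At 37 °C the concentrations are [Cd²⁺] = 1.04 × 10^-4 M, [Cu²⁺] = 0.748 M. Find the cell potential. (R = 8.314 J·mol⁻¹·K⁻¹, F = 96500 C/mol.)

0.859 V

The Cu²⁺/Cu couple has the higher reduction potential and acts as the cathode, so E°_cell = +0.34 − (-0.40) = 0.74 V.
Balancing electrons gives n = 2; the reaction quotient is Q = [Cd²⁺]/[Cu²⁺] = 1.39 × 10^-4.
E = E° − (RT/nF) ln Q = 0.74 − (8.314×310)/(2×96500) × (-8.881) = 0.740 + 0.119 = 0.859 V.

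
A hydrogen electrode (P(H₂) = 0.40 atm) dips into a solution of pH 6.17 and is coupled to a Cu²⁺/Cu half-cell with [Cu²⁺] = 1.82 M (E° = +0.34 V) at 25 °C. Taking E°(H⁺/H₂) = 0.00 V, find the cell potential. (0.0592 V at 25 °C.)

0.70 V

The Cu²⁺/Cu couple is the cathode, so E°_cell = 0.34 V; n = 2.
[H⁺] = 10^(−6.17) = 6.8 × 10^-7 M, and Q = [H⁺]^2 / ([Cu²⁺]·P(H₂)) = 6.28 × 10^-13.
E = E° − (0.0592/2) log Q = 0.34 − (0.0592/2)(-12.202) = 0.701 V.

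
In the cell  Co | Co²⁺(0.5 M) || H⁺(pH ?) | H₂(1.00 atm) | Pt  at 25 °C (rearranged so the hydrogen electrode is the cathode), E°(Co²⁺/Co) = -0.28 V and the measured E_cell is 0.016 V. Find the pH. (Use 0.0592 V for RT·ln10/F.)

E°_cell = 0.28 V and n = 2.
log Q = n(E° − E)/0.0592 = 2×(0.28 − 0.016)/0.0592 = 8.919.
With Q = [Co²⁺]·P(H₂) / [H⁺]^2, solving for [H⁺] gives log[H⁺] = -4.610, so pH = 4.61.

pH = 4.61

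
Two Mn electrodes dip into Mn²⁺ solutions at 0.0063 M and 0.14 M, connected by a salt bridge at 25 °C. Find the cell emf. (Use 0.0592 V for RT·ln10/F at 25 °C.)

Both half-cells are Mn²⁺/Mn, so E°_cell = 0. The concentrated side is the cathode; the cell reaction moves Mn²⁺ from high to low concentration with n = 2.
Q = [Mn²⁺]_dilute/[Mn²⁺]_conc = 0.0063/0.14 = 0.0450.
E = 0 − (0.0592/2) log Q = −(0.0592/2)(-1.347) = 0.0399 V.

0.040 V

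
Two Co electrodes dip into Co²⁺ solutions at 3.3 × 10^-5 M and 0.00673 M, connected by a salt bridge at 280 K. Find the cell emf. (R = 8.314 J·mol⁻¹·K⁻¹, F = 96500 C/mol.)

0.064 V

Both half-cells are Co²⁺/Co, so E°_cell = 0. The concentrated side is the cathode; the cell reaction moves Co²⁺ from high to low concentration with n = 2.
Q = [Co²⁺]_dilute/[Co²⁺]_conc = 3.3 × 10^-5/0.00673 = 0.00490.
E = 0 − (RT/nF) ln Q = −((8.314×280)/(2×96500))(-5.318) = 0.0641 V.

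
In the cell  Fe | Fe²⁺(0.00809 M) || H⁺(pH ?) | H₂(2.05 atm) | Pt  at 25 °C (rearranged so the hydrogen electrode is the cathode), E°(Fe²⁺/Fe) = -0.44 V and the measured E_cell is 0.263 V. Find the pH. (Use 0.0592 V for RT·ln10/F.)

E°_cell = 0.44 V and n = 2.
log Q = n(E° − E)/0.0592 = 2×(0.44 − 0.263)/0.0592 = 5.980.
With Q = [Fe²⁺]·P(H₂) / [H⁺]^2, solving for [H⁺] gives log[H⁺] = -3.880, so pH = 3.88.

pH = 3.88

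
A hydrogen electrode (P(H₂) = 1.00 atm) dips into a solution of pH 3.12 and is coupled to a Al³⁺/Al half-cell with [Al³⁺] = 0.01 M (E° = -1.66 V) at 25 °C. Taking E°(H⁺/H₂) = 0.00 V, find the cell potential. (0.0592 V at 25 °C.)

1.51 V

The hydrogen couple is the cathode, so E°_cell = 1.66 V; n = 6.
[H⁺] = 10^(−3.12) = 7.6 × 10^-4 M, and Q = [Al³⁺]^2·P(H₂)^3 / [H⁺]^6 = 5.25 × 10^14.
E = E° − (0.0592/6) log Q = 1.66 − (0.0592/6)(14.720) = 1.515 V.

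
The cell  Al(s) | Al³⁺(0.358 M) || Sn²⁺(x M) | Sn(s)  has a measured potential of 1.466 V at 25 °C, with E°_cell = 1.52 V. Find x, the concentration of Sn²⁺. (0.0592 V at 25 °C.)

From the Nernst equation, log Q = n(E° − E)/0.0592 = 6(1.52 − 1.466)/0.0592 = 5.473, so Q = 2.97 × 10^5.
With Q = [Al³⁺]^2/[Sn²⁺]^3 and the known concentrations, [Sn²⁺]^3 in the denominator gives [Sn²⁺] = 0.0076 M.

0.0076 M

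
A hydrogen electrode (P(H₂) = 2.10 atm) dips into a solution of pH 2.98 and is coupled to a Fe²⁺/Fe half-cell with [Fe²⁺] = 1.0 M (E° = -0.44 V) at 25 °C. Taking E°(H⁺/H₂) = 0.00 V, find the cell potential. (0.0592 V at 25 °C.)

0.25 V

The hydrogen couple is the cathode, so E°_cell = 0.44 V; n = 2.
[H⁺] = 10^(−2.98) = 0.0010 M, and Q = [Fe²⁺]·P(H₂) / [H⁺]^2 = 1.92 × 10^6.
E = E° − (0.0592/2) log Q = 0.44 − (0.0592/2)(6.282) = 0.254 V.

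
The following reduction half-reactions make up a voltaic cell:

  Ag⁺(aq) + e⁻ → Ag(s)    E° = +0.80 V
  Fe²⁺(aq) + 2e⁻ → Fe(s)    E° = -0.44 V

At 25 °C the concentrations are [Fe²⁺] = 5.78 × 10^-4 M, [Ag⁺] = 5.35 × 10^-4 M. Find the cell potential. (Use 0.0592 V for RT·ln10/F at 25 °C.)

The Ag⁺/Ag couple has the higher reduction potential and acts as the cathode, so E°_cell = +0.80 − (-0.44) = 1.24 V.
Balancing electrons gives n = 2; the reaction quotient is Q = [Fe²⁺]/[Ag⁺]^2 = 2020.
At 25 °C, E = E° − (0.0592/n) log Q = 1.24 − (0.0592/2)(3.305) = 1.240 − 0.098 = 1.142 V.

1.14 V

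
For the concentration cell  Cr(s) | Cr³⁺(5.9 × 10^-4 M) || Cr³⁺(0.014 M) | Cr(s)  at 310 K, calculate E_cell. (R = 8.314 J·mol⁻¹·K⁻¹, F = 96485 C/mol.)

0.028 V

Both half-cells are Cr³⁺/Cr, so E°_cell = 0. The concentrated side is the cathode; the cell reaction moves Cr³⁺ from high to low concentration with n = 3.
Q = [Cr³⁺]_dilute/[Cr³⁺]_conc = 5.9 × 10^-4/0.014 = 0.0421.
E = 0 − (RT/nF) ln Q = −((8.314×310)/(3×96485))(-3.167) = 0.0282 V.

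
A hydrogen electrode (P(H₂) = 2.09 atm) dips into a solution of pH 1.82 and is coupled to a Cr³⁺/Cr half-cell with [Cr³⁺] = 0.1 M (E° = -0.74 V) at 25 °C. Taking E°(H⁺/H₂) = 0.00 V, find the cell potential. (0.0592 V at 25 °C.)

0.64 V

The hydrogen couple is the cathode, so E°_cell = 0.74 V; n = 6.
[H⁺] = 10^(−1.82) = 0.015 M, and Q = [Cr³⁺]^2·P(H₂)^3 / [H⁺]^6 = 7.59 × 10^9.
E = E° − (0.0592/6) log Q = 0.74 − (0.0592/6)(9.880) = 0.643 V.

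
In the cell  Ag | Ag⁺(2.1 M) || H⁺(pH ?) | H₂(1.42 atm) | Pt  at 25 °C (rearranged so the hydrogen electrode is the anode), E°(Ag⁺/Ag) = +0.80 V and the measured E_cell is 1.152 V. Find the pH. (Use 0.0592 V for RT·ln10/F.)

E°_cell = 0.80 V and n = 2.
log Q = n(E° − E)/0.0592 = 2×(0.80 − 1.152)/0.0592 = -11.892.
With Q = [H⁺]^2 / ([Ag⁺]^2·P(H₂)), solving for [H⁺] gives log[H⁺] = -5.548, so pH = 5.55.

pH = 5.55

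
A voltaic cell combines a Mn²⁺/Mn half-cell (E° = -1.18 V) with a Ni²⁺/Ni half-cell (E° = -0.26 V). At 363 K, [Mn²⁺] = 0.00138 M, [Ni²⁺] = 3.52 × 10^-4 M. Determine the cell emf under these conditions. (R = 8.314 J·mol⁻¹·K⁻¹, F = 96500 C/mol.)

0.899 V

The Ni²⁺/Ni couple has the higher reduction potential and acts as the cathode, so E°_cell = -0.26 − (-1.18) = 0.92 V.
Balancing electrons gives n = 2; the reaction quotient is Q = [Mn²⁺]/[Ni²⁺] = 3.92.
E = E° − (RT/nF) ln Q = 0.92 − (8.314×363)/(2×96500) × (1.366) = 0.920 − 0.021 = 0.899 V.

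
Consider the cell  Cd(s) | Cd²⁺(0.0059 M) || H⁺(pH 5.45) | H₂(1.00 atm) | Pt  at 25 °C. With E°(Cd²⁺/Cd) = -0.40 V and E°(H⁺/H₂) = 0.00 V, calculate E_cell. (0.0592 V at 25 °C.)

The hydrogen couple is the cathode, so E°_cell = 0.40 V; n = 2.
[H⁺] = 10^(−5.45) = 3.5 × 10^-6 M, and Q = [Cd²⁺]·P(H₂) / [H⁺]^2 = 4.69 × 10^8.
E = E° − (0.0592/2) log Q = 0.40 − (0.0592/2)(8.671) = 0.143 V.

0.14 V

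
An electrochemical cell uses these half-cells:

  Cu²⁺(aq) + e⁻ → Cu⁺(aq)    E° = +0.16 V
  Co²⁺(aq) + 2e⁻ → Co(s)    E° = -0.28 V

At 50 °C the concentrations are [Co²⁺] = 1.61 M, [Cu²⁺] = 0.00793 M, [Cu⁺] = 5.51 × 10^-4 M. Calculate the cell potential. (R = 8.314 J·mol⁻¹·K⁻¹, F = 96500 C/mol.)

0.508 V

The Cu²⁺/Cu⁺ couple has the higher reduction potential and acts as the cathode, so E°_cell = +0.16 − (-0.28) = 0.44 V.
Balancing electrons gives n = 2; the reaction quotient is Q = [Co²⁺]·[Cu⁺]^2/[Cu²⁺]^2 = 0.00777.
E = E° − (RT/nF) ln Q = 0.44 − (8.314×323)/(2×96500) × (-4.857) = 0.440 + 0.068 = 0.508 V.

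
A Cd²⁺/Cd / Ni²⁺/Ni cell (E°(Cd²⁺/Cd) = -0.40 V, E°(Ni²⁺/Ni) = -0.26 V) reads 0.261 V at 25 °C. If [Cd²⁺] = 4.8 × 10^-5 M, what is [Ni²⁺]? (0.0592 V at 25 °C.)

0.59 M

From the Nernst equation, log Q = n(E° − E)/0.0592 = 2(0.14 − 0.261)/0.0592 = -4.088, so Q = 8.17 × 10^-5.
With Q = [Cd²⁺]/[Ni²⁺] and the known concentrations, [Ni²⁺] in the denominator gives [Ni²⁺] = 0.59 M.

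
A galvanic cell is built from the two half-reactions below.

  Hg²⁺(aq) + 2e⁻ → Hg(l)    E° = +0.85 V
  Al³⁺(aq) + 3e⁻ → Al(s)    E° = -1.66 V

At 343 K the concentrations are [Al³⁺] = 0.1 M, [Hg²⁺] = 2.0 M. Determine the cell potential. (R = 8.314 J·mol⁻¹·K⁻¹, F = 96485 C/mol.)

The Hg²⁺/Hg couple has the higher reduction potential and acts as the cathode, so E°_cell = +0.85 − (-1.66) = 2.51 V.
Balancing electrons gives n = 6; the reaction quotient is Q = [Al³⁺]^2/[Hg²⁺]^3 = 0.00125.
E = E° − (RT/nF) ln Q = 2.51 − (8.314×343)/(6×96485) × (-6.685) = 2.510 + 0.033 = 2.543 V.

2.54 V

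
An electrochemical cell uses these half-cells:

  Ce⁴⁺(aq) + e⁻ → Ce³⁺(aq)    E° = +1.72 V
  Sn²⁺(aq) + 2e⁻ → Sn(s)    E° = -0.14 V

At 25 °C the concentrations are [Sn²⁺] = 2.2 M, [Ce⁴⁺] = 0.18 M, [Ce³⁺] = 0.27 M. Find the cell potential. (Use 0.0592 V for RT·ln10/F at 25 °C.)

1.84 V

The Ce⁴⁺/Ce³⁺ couple has the higher reduction potential and acts as the cathode, so E°_cell = +1.72 − (-0.14) = 1.86 V.
Balancing electrons gives n = 2; the reaction quotient is Q = [Sn²⁺]·[Ce³⁺]^2/[Ce⁴⁺]^2 = 4.95.
At 25 °C, E = E° − (0.0592/n) log Q = 1.86 − (0.0592/2)(0.695) = 1.860 − 0.021 = 1.839 V.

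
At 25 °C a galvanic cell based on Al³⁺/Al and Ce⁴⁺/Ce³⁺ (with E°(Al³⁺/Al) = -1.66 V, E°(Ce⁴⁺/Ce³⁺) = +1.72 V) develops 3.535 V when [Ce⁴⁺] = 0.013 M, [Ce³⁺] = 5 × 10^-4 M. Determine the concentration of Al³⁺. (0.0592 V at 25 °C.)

2.5 × 10^-4 M

From the Nernst equation, log Q = n(E° − E)/0.0592 = 3(3.38 − 3.535)/0.0592 = -7.855, so Q = 1.4 × 10^-8.
With Q = [Al³⁺]·[Ce³⁺]^3/[Ce⁴⁺]^3 and the known concentrations, [Al³⁺] in the numerator gives [Al³⁺] = 2.5 × 10^-4 M.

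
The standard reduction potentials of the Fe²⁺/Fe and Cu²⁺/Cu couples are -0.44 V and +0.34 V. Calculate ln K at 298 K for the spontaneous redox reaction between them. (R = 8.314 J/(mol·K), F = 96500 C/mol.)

ln K = 60.8

E°_cell = +0.34 − (-0.44) = 0.78 V, with n = 2 electrons transferred.
At equilibrium E = 0, so the Nernst equation gives ln K = nFE°/RT = (2)(96500)(0.78)/((8.314)(298)) = 60.76.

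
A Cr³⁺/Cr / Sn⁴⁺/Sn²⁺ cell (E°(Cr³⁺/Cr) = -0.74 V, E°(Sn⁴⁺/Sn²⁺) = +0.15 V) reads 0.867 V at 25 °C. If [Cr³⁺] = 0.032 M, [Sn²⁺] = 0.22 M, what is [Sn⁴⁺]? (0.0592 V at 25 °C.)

0.0037 M

From the Nernst equation, log Q = n(E° − E)/0.0592 = 6(0.89 − 0.867)/0.0592 = 2.331, so Q = 214.
With Q = [Cr³⁺]^2·[Sn²⁺]^3/[Sn⁴⁺]^3 and the known concentrations, [Sn⁴⁺]^3 in the denominator gives [Sn⁴⁺] = 0.0037 M.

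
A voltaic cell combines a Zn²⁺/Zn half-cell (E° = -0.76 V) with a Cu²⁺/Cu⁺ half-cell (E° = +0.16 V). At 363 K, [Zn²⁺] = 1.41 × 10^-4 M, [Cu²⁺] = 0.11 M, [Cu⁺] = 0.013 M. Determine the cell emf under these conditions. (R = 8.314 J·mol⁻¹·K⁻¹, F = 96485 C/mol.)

1.13 V

The Cu²⁺/Cu⁺ couple has the higher reduction potential and acts as the cathode, so E°_cell = +0.16 − (-0.76) = 0.92 V.
Balancing electrons gives n = 2; the reaction quotient is Q = [Zn²⁺]·[Cu⁺]^2/[Cu²⁺]^2 = 1.97 × 10^-6.
E = E° − (RT/nF) ln Q = 0.92 − (8.314×363)/(2×96485) × (-13.138) = 0.920 + 0.205 = 1.125 V.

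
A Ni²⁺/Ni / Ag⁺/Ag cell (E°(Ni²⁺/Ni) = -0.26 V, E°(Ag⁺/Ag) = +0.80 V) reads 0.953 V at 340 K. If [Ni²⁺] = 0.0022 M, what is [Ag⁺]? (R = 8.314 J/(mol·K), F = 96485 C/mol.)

From the Nernst equation, ln Q = nF(E° − E)/RT = 2×96485×(1.06 − 0.953)/(8.314×340) = 7.304, so Q = 1490.
With Q = [Ni²⁺]/[Ag⁺]^2 and the known concentrations, [Ag⁺]^2 in the denominator gives [Ag⁺] = 0.0012 M.

0.0012 M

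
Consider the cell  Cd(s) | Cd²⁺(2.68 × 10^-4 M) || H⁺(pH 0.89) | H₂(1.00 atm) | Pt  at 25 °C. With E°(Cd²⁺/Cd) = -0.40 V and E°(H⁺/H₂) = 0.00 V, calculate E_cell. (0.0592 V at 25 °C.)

The hydrogen couple is the cathode, so E°_cell = 0.40 V; n = 2.
[H⁺] = 10^(−0.89) = 0.13 M, and Q = [Cd²⁺]·P(H₂) / [H⁺]^2 = 0.0161.
E = E° − (0.0592/2) log Q = 0.40 − (0.0592/2)(-1.792) = 0.453 V.

0.45 V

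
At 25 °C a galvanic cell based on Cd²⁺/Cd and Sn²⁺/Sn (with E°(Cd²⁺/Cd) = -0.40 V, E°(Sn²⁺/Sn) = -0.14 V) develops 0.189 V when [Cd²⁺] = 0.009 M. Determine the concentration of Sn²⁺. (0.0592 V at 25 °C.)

From the Nernst equation, log Q = n(E° − E)/0.0592 = 2(0.26 − 0.189)/0.0592 = 2.399, so Q = 250.
With Q = [Cd²⁺]/[Sn²⁺] and the known concentrations, [Sn²⁺] in the denominator gives [Sn²⁺] = 3.6 × 10^-5 M.

3.6 × 10^-5 M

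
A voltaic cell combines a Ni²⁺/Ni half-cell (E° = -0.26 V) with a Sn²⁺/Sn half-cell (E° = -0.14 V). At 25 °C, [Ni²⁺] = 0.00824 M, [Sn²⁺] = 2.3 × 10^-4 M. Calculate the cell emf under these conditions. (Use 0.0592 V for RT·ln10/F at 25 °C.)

The Sn²⁺/Sn couple has the higher reduction potential and acts as the cathode, so E°_cell = -0.14 − (-0.26) = 0.12 V.
Balancing electrons gives n = 2; the reaction quotient is Q = [Ni²⁺]/[Sn²⁺] = 35.8.
At 25 °C, E = E° − (0.0592/n) log Q = 0.12 − (0.0592/2)(1.554) = 0.120 − 0.046 = 0.074 V.

0.074 V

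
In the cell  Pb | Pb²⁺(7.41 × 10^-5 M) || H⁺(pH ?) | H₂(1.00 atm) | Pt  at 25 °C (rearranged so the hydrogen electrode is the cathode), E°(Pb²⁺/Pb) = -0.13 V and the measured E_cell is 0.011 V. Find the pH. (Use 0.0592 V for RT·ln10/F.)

E°_cell = 0.13 V and n = 2.
log Q = n(E° − E)/0.0592 = 2×(0.13 − 0.011)/0.0592 = 4.020.
With Q = [Pb²⁺]·P(H₂) / [H⁺]^2, solving for [H⁺] gives log[H⁺] = -4.075, so pH = 4.08.

pH = 4.08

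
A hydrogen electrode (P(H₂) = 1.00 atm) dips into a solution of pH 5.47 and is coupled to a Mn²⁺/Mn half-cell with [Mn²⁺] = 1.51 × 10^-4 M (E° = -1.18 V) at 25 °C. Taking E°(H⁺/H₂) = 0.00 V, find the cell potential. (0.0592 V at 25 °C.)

The hydrogen couple is the cathode, so E°_cell = 1.18 V; n = 2.
[H⁺] = 10^(−5.47) = 3.4 × 10^-6 M, and Q = [Mn²⁺]·P(H₂) / [H⁺]^2 = 1.32 × 10^7.
E = E° − (0.0592/2) log Q = 1.18 − (0.0592/2)(7.119) = 0.969 V.

0.97 V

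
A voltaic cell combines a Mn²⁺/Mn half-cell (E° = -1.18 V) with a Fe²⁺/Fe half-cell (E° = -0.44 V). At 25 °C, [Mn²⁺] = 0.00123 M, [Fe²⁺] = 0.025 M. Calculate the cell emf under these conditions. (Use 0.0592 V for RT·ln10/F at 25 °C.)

The Fe²⁺/Fe couple has the higher reduction potential and acts as the cathode, so E°_cell = -0.44 − (-1.18) = 0.74 V.
Balancing electrons gives n = 2; the reaction quotient is Q = [Mn²⁺]/[Fe²⁺] = 0.0492.
At 25 °C, E = E° − (0.0592/n) log Q = 0.74 − (0.0592/2)(-1.308) = 0.740 + 0.039 = 0.779 V.

0.779 V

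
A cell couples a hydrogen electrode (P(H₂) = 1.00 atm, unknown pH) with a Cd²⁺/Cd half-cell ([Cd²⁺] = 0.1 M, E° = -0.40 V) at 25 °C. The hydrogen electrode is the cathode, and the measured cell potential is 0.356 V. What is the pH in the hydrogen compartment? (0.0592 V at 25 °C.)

pH = 1.24

E°_cell = 0.40 V and n = 2.
log Q = n(E° − E)/0.0592 = 2×(0.40 − 0.356)/0.0592 = 1.486.
With Q = [Cd²⁺]·P(H₂) / [H⁺]^2, solving for [H⁺] gives log[H⁺] = -1.243, so pH = 1.24.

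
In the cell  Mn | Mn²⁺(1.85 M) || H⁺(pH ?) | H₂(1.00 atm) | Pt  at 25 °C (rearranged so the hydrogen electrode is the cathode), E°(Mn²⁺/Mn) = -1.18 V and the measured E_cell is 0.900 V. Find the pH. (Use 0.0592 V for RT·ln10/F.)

E°_cell = 1.18 V and n = 2.
log Q = n(E° − E)/0.0592 = 2×(1.18 − 0.900)/0.0592 = 9.459.
With Q = [Mn²⁺]·P(H₂) / [H⁺]^2, solving for [H⁺] gives log[H⁺] = -4.596, so pH = 4.60.

pH = 4.60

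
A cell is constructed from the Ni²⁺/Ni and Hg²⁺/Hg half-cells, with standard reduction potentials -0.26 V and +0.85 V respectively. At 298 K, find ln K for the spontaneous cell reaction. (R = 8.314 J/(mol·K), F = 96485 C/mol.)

E°_cell = +0.85 − (-0.26) = 1.11 V, with n = 2 electrons transferred.
At equilibrium E = 0, so the Nernst equation gives ln K = nFE°/RT = (2)(96485)(1.11)/((8.314)(298)) = 86.45.

ln K = 86.5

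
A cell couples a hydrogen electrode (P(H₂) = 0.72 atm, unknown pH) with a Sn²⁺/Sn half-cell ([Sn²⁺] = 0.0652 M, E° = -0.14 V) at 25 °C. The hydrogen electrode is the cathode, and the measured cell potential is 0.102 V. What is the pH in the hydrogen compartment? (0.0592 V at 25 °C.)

pH = 1.31

E°_cell = 0.14 V and n = 2.
log Q = n(E° − E)/0.0592 = 2×(0.14 − 0.102)/0.0592 = 1.284.
With Q = [Sn²⁺]·P(H₂) / [H⁺]^2, solving for [H⁺] gives log[H⁺] = -1.306, so pH = 1.31.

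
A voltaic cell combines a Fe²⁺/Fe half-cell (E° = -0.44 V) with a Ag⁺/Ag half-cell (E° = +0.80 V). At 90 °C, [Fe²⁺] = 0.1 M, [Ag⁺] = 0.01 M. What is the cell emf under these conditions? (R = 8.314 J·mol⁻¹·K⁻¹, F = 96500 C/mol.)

1.13 V

The Ag⁺/Ag couple has the higher reduction potential and acts as the cathode, so E°_cell = +0.80 − (-0.44) = 1.24 V.
Balancing electrons gives n = 2; the reaction quotient is Q = [Fe²⁺]/[Ag⁺]^2 = 1000.
E = E° − (RT/nF) ln Q = 1.24 − (8.314×363)/(2×96500) × (6.908) = 1.240 − 0.108 = 1.132 V.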